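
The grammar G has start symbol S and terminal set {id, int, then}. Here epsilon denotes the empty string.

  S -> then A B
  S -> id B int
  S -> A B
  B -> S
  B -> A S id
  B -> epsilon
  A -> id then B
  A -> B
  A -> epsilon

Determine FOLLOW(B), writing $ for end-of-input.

FIRST(S) = {epsilon, id, then}  (via A B)
FIRST(B) = {epsilon, id, then}  (via S, A S id)
FIRST(A) = {epsilon, id, then}  (via B)
FOLLOW(S) includes $ since S is the start symbol.
FOLLOW(S): in B->S, the suffix after S is empty, so FOLLOW(S) ⊇ FOLLOW(B) = {$, id, int, then}; in B->A S id, S is followed by id with FIRST {id}. Thus FOLLOW(S) = {$, id, int, then}.
FOLLOW(A): in S->then A B, A is followed by B with FIRST {epsilon, id, then}; in S->then A B, the suffix after A is nullable, so FOLLOW(A) ⊇ FOLLOW(S) = {$, id, int, then}; in S->A B, A is followed by B with FIRST {epsilon, id, then}; in S->A B, the suffix after A is nullable, so FOLLOW(A) ⊇ FOLLOW(S) = {$, id, int, then}; in B->A S id, A is followed by S id with FIRST {id, then}. Thus FOLLOW(A) = {$, id, int, then}.
FOLLOW(B): in S->then A B, the suffix after B is empty, so FOLLOW(B) ⊇ FOLLOW(S) = {$, id, int, then}; in S->id B int, B is followed by int with FIRST {int}; in S->A B, the suffix after B is empty, so FOLLOW(B) ⊇ FOLLOW(S) = {$, id, int, then}; in A->id then B, the suffix after B is empty, so FOLLOW(B) ⊇ FOLLOW(A) = {$, id, int, then}; in A->B, the suffix after B is empty, so FOLLOW(B) ⊇ FOLLOW(A) = {$, id, int, then}. Thus FOLLOW(B) = {$, id, int, then}.

{$, id, int, then}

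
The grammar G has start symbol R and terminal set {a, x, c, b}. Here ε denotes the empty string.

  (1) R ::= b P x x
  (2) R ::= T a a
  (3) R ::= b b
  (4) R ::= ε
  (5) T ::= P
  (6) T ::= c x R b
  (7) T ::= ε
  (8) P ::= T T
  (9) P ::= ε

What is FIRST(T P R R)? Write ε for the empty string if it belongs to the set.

FIRST(R) = {ε, a, b, c}  (via T a a)
FIRST(T) = {ε, c}  (via P)
FIRST(P) = {ε, c}  (via T T)
FIRST(T P R R): take FIRST of each symbol in turn, carrying on past any symbol whose FIRST contains ε; result {ε, a, b, c}.

{ε, a, b, c}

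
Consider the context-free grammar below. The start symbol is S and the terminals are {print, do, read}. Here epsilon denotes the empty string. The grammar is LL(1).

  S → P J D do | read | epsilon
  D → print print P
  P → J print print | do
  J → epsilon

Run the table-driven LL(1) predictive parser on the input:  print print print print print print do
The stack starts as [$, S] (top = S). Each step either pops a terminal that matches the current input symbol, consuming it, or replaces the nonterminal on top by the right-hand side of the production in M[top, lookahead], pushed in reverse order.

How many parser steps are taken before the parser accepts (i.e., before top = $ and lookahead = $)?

14

step 1: stack=$ S  input=print print print print print print do $  — expand S → P J D do
step 2: stack=$ do D J P  input=print print print print print print do $  — expand P → J print print
step 3: stack=$ do D J print print J  input=print print print print print print do $  — expand J → epsilon
step 4: stack=$ do D J print print  input=print print print print print print do $  — match print
step 5: stack=$ do D J print  input=print print print print print do $  — match print
step 6: stack=$ do D J  input=print print print print do $  — expand J → epsilon
step 7: stack=$ do D  input=print print print print do $  — expand D → print print P
step 8: stack=$ do P print print  input=print print print print do $  — match print
step 9: stack=$ do P print  input=print print print do $  — match print
step 10: stack=$ do P  input=print print do $  — expand P → J print print
step 11: stack=$ do print print J  input=print print do $  — expand J → epsilon
step 12: stack=$ do print print  input=print print do $  — match print
step 13: stack=$ do print  input=print do $  — match print
step 14: stack=$ do  input=do $  — match do
Accept reached after 14 steps.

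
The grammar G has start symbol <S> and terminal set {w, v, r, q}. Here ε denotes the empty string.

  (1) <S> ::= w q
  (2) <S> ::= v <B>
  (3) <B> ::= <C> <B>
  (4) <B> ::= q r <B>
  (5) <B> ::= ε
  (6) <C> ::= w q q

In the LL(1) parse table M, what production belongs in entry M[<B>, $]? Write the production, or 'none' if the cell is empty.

FIRST(<S>) = {v, w}
FIRST(<C>) = {w}
FIRST(<B>) = {ε, q, w}  (via <C> <B>)
FOLLOW(<S>) includes $ since <S> is the start symbol.
FOLLOW(<S>): <S> appears on no right-hand side. Thus FOLLOW(<S>) = {$}.
FOLLOW(<B>): in <S>::=v <B>, the suffix after <B> is empty, so FOLLOW(<B>) ⊇ FOLLOW(<S>) = {$}; in <B>::=<C> <B>, the suffix after <B> is empty (adds nothing new); in <B>::=q r <B>, the suffix after <B> is empty (adds nothing new). Thus FOLLOW(<B>) = {$}.
For <B> ::= <C> <B>: FIRST(<C> <B>) = {w}, so it goes in M[<B>, t] for t ∈ {w}.
For <B> ::= q r <B>: FIRST(q r <B>) = {q}, so it goes in M[<B>, t] for t ∈ {q}.
For <B> ::= ε: FIRST(ε) = {ε}, so it goes in M[<B>, t] for t ∈ {}; since ε ∈ FIRST, also for every t ∈ FOLLOW(<B>) = {$}.

<B> ::= ε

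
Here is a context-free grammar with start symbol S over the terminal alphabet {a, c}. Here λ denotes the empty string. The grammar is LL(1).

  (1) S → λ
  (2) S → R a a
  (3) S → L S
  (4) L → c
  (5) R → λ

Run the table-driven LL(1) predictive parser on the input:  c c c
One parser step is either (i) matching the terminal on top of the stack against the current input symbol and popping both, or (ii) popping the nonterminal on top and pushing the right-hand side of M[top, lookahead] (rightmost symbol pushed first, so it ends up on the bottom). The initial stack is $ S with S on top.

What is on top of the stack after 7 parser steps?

step 1: stack=$ S  input=c c c $  — expand S → L S
step 2: stack=$ S L  input=c c c $  — expand L → c
step 3: stack=$ S c  input=c c c $  — match c
step 4: stack=$ S  input=c c $  — expand S → L S
step 5: stack=$ S L  input=c c $  — expand L → c
step 6: stack=$ S c  input=c c $  — match c
step 7: stack=$ S  input=c $  — expand S → L S
Stack after step 7: $ S L (top = L).

L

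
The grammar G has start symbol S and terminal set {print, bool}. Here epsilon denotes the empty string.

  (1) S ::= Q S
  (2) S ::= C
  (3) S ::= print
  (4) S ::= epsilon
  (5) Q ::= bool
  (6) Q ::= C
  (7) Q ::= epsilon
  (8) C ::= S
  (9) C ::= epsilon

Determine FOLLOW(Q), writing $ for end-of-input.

{$, bool, print}

FIRST(S) = {epsilon, bool, print}  (via Q S, C)
FIRST(C) = {epsilon, bool, print}  (via S)
FIRST(Q) = {epsilon, bool, print}  (via C)
FOLLOW(S) includes $ since S is the start symbol.
FOLLOW(S): in S::=Q S, the suffix after S is empty (adds nothing new); in C::=S, the suffix after S is empty, so FOLLOW(S) ⊇ FOLLOW(C) = {$, bool, print}. Thus FOLLOW(S) = {$, bool, print}.
FOLLOW(Q): in S::=Q S, Q is followed by S with FIRST {epsilon, bool, print}; in S::=Q S, the suffix after Q is nullable, so FOLLOW(Q) ⊇ FOLLOW(S) = {$, bool, print}. Thus FOLLOW(Q) = {$, bool, print}.
FOLLOW(C): in S::=C, the suffix after C is empty, so FOLLOW(C) ⊇ FOLLOW(S) = {$, bool, print}; in Q::=C, the suffix after C is empty, so FOLLOW(C) ⊇ FOLLOW(Q) = {$, bool, print}. Thus FOLLOW(C) = {$, bool, print}.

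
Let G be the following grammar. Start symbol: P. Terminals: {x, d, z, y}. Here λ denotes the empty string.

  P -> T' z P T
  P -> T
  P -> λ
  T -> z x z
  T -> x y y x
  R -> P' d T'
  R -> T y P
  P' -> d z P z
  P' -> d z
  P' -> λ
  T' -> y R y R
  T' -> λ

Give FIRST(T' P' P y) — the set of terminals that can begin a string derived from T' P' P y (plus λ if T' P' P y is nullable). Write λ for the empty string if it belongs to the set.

FIRST(T) = {x, z}
FIRST(P') = {λ, d}
FIRST(T') = {λ, y}
FIRST(P) = {λ, x, y, z}  (via T' z P T, T)
FIRST(R) = {d, x, z}  (via P' d T', T y P)
FIRST(T' P' P y): take FIRST of each symbol in turn, carrying on past any symbol whose FIRST contains λ; result {d, x, y, z}.

{d, x, y, z}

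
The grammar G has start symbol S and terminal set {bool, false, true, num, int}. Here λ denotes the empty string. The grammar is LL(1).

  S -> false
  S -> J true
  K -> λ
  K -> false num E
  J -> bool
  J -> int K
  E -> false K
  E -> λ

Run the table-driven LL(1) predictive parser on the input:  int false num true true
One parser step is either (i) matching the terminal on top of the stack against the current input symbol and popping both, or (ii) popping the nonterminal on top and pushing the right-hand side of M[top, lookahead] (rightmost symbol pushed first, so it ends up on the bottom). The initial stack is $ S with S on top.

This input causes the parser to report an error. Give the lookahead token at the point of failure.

step 1: stack=$ S  input=int false num true true $  — expand S -> J true
step 2: stack=$ true J  input=int false num true true $  — expand J -> int K
step 3: stack=$ true K int  input=int false num true true $  — match int
step 4: stack=$ true K  input=false num true true $  — expand K -> false num E
step 5: stack=$ true E num false  input=false num true true $  — match false
step 6: stack=$ true E num  input=num true true $  — match num
step 7: stack=$ true E  input=true true $  — expand E -> λ
step 8: stack=$ true  input=true true $  — match true
step 9: stack=$  input=true $  — error: stack empty but input remains

true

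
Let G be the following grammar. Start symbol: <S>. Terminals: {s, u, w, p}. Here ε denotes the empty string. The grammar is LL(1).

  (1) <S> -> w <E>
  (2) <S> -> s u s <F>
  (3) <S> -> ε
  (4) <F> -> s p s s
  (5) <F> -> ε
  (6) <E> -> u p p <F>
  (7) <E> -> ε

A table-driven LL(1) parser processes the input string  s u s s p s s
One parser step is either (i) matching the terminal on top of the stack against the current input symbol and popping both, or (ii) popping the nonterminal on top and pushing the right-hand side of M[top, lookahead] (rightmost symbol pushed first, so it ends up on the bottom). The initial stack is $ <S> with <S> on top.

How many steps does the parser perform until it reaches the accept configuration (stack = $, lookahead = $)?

     Stack        Input            Action
  1  $ <S>        s u s s p s s $  expand <S> -> s u s <F>
  2  $ <F> s u s  s u s s p s s $  match s
  3  $ <F> s u    u s s p s s $    match u
  4  $ <F> s      s s p s s $      match s
  5  $ <F>        s p s s $        expand <F> -> s p s s
  6  $ s s p s    s p s s $        match s
  7  $ s s p      p s s $          match p
  8  $ s s        s s $            match s
  9  $ s          s $              match s
Accept reached after 9 steps.

9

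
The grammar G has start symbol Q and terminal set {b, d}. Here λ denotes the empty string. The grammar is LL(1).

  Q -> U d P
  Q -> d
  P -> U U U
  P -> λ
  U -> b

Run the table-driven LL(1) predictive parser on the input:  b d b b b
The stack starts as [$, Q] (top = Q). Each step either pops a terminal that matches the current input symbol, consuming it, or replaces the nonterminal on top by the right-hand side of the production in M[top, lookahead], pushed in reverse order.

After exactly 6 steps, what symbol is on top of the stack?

b

     Stack    Input        Action
  1  $ Q      b d b b b $  expand Q -> U d P
  2  $ P d U  b d b b b $  expand U -> b
  3  $ P d b  b d b b b $  match b
  4  $ P d    d b b b $    match d
  5  $ P      b b b $      expand P -> U U U
  6  $ U U U  b b b $      expand U -> b
Stack after step 6: $ U U b (top = b).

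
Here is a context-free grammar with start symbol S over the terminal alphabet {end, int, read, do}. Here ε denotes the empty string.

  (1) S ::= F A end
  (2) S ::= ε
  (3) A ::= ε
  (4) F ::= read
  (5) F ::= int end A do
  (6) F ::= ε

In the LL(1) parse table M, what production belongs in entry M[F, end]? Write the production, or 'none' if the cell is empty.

F ::= ε

FIRST(A) = {ε}
FIRST(F) = {ε, int, read}
FIRST(S) = {ε, end, int, read}  (via F A end)
FOLLOW(S) includes $ since S is the start symbol.
FOLLOW(F): in S::=F A end, F is followed by A end with FIRST {end}. Thus FOLLOW(F) = {end}.
For F ::= read: FIRST(read) = {read}, so it goes in M[F, t] for t ∈ {read}.
For F ::= int end A do: FIRST(int end A do) = {int}, so it goes in M[F, t] for t ∈ {int}.
For F ::= ε: FIRST(ε) = {ε}, so it goes in M[F, t] for t ∈ {}; since ε ∈ FIRST, also for every t ∈ FOLLOW(F) = {end}.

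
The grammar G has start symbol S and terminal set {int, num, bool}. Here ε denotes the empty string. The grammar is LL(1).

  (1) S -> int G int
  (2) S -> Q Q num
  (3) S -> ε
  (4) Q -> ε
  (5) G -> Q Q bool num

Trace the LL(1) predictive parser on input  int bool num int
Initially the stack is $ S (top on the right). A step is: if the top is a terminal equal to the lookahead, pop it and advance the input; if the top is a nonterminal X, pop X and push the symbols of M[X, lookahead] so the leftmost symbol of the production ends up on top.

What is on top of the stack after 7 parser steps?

int

     Stack               Input               Action
  1  $ S                 int bool num int $  expand S -> int G int
  2  $ int G int         int bool num int $  match int
  3  $ int G             bool num int $      expand G -> Q Q bool num
  4  $ int num bool Q Q  bool num int $      expand Q -> ε
  5  $ int num bool Q    bool num int $      expand Q -> ε
  6  $ int num bool      bool num int $      match bool
  7  $ int num           num int $           match num
Stack after step 7: $ int (top = int).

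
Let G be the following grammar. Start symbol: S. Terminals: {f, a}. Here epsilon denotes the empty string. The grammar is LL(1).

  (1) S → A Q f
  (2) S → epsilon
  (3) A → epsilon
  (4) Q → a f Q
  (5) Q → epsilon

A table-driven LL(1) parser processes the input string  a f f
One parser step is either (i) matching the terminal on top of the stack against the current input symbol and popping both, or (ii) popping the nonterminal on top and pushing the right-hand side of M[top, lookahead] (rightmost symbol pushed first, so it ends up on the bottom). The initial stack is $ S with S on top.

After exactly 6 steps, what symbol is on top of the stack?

f

step 1: stack=$ S  input=a f f $  — expand S → A Q f
step 2: stack=$ f Q A  input=a f f $  — expand A → epsilon
step 3: stack=$ f Q  input=a f f $  — expand Q → a f Q
step 4: stack=$ f Q f a  input=a f f $  — match a
step 5: stack=$ f Q f  input=f f $  — match f
step 6: stack=$ f Q  input=f $  — expand Q → epsilon
Stack after step 6: $ f (top = f).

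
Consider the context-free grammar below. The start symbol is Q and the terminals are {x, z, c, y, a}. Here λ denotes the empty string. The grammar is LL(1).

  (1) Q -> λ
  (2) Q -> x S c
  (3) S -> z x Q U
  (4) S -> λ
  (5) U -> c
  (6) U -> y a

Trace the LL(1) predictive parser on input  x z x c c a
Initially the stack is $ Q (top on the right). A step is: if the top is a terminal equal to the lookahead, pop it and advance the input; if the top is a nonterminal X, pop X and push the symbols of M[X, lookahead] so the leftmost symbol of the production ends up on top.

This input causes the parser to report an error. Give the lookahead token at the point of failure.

step 1: stack=$ Q  input=x z x c c a $  — expand Q -> x S c
step 2: stack=$ c S x  input=x z x c c a $  — match x
step 3: stack=$ c S  input=z x c c a $  — expand S -> z x Q U
step 4: stack=$ c U Q x z  input=z x c c a $  — match z
step 5: stack=$ c U Q x  input=x c c a $  — match x
step 6: stack=$ c U Q  input=c c a $  — expand Q -> λ
step 7: stack=$ c U  input=c c a $  — expand U -> c
step 8: stack=$ c c  input=c c a $  — match c
step 9: stack=$ c  input=c a $  — match c
step 10: stack=$  input=a $  — error: stack empty but input remains

a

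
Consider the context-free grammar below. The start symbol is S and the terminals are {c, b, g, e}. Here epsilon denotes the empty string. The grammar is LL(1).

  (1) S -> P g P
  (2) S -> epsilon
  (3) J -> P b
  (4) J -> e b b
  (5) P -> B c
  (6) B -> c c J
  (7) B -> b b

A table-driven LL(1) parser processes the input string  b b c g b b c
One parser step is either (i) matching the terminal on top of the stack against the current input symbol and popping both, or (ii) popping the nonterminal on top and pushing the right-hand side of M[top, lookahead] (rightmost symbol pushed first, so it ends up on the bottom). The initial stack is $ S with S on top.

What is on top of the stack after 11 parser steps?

c

step 1: stack=$ S  input=b b c g b b c $  — expand S -> P g P
step 2: stack=$ P g P  input=b b c g b b c $  — expand P -> B c
step 3: stack=$ P g c B  input=b b c g b b c $  — expand B -> b b
step 4: stack=$ P g c b b  input=b b c g b b c $  — match b
step 5: stack=$ P g c b  input=b c g b b c $  — match b
step 6: stack=$ P g c  input=c g b b c $  — match c
step 7: stack=$ P g  input=g b b c $  — match g
step 8: stack=$ P  input=b b c $  — expand P -> B c
step 9: stack=$ c B  input=b b c $  — expand B -> b b
step 10: stack=$ c b b  input=b b c $  — match b
step 11: stack=$ c b  input=b c $  — match b
Stack after step 11: $ c (top = c).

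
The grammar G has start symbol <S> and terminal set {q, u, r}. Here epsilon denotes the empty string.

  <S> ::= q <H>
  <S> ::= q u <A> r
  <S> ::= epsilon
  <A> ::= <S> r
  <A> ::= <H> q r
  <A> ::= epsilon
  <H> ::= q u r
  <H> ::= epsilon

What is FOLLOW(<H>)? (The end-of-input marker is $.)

{$, q, r}

FIRST(<S>) = {epsilon, q}
FIRST(<H>) = {epsilon, q}
FIRST(<A>) = {epsilon, q, r}  (via <S> r, <H> q r)
FOLLOW(<S>) includes $ since <S> is the start symbol.
FOLLOW(<S>): in <A>::=<S> r, <S> is followed by r with FIRST {r}. Thus FOLLOW(<S>) = {$, r}.
FOLLOW(<A>): in <S>::=q u <A> r, <A> is followed by r with FIRST {r}. Thus FOLLOW(<A>) = {r}.
FOLLOW(<H>): in <S>::=q <H>, the suffix after <H> is empty, so FOLLOW(<H>) ⊇ FOLLOW(<S>) = {$, r}; in <A>::=<H> q r, <H> is followed by q r with FIRST {q}. Thus FOLLOW(<H>) = {$, q, r}.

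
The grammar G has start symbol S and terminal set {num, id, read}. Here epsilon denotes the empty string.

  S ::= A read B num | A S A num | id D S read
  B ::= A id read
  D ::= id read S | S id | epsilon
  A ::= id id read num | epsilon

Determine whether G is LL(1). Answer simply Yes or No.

FIRST(S) = {id, read}
FIRST(B) = {id}
FIRST(D) = {epsilon, id, read}
FIRST(A) = {epsilon, id}
FOLLOW(S) = {$, id, num, read}
FOLLOW(B) = {num}
FOLLOW(D) = {id, read}
FOLLOW(A) = {id, num, read}
Cell M[A, id] receives both A ::= id id read num and A ::= epsilon — the grammar is not LL(1).

No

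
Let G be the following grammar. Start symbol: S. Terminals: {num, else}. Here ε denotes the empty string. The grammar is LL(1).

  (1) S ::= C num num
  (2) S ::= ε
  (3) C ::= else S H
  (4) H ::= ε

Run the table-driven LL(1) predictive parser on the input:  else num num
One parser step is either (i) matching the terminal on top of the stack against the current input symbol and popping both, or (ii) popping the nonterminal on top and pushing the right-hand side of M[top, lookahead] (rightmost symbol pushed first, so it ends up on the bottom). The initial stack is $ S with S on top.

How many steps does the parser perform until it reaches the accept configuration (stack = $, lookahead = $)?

7

     Stack               Input           Action
  1  $ S                 else num num $  expand S ::= C num num
  2  $ num num C         else num num $  expand C ::= else S H
  3  $ num num H S else  else num num $  match else
  4  $ num num H S       num num $       expand S ::= ε
  5  $ num num H         num num $       expand H ::= ε
  6  $ num num           num num $       match num
  7  $ num               num $           match num
Accept reached after 7 steps.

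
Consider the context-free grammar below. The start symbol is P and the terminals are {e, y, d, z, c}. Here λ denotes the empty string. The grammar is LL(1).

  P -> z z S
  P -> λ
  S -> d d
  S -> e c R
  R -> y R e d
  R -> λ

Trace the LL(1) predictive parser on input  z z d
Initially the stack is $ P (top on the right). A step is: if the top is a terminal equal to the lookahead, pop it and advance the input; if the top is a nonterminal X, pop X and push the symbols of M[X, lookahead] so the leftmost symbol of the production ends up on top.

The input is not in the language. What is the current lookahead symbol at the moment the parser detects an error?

     Stack    Input    Action
  1  $ P      z z d $  expand P -> z z S
  2  $ S z z  z z d $  match z
  3  $ S z    z d $    match z
  4  $ S      d $      expand S -> d d
  5  $ d d    d $      match d
  6  $ d      $        error: top is terminal d but lookahead is $

$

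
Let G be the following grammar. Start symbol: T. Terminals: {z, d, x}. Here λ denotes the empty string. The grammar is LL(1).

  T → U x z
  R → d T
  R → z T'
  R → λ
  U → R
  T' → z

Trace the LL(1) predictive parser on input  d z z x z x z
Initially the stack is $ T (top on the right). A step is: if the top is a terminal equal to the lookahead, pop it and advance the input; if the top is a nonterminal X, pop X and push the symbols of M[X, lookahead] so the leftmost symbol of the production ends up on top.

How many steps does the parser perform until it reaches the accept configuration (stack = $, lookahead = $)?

      Stack           Input            Action
   1  $ T             d z z x z x z $  expand T → U x z
   2  $ z x U         d z z x z x z $  expand U → R
   3  $ z x R         d z z x z x z $  expand R → d T
   4  $ z x T d       d z z x z x z $  match d
   5  $ z x T         z z x z x z $    expand T → U x z
   6  $ z x z x U     z z x z x z $    expand U → R
   7  $ z x z x R     z z x z x z $    expand R → z T'
   8  $ z x z x T' z  z z x z x z $    match z
   9  $ z x z x T'    z x z x z $      expand T' → z
  10  $ z x z x z     z x z x z $      match z
  11  $ z x z x       x z x z $        match x
  12  $ z x z         z x z $          match z
  13  $ z x           x z $            match x
  14  $ z             z $              match z
Accept reached after 14 steps.

14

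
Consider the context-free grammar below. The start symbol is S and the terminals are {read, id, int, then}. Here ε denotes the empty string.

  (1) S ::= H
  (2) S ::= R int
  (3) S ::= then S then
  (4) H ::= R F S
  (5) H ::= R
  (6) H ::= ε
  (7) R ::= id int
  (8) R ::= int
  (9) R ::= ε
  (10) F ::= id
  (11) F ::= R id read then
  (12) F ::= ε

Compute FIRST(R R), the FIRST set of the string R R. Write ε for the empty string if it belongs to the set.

FIRST(R) = {ε, id, int}
FIRST(F) = {ε, id, int}  (via R id read then)
FIRST(S) = {ε, id, int, then}  (via H, R int)
FIRST(H) = {ε, id, int, then}  (via R F S, R)
FIRST(R R): take FIRST of each symbol in turn, carrying on past any symbol whose FIRST contains ε; result {ε, id, int}.

{ε, id, int}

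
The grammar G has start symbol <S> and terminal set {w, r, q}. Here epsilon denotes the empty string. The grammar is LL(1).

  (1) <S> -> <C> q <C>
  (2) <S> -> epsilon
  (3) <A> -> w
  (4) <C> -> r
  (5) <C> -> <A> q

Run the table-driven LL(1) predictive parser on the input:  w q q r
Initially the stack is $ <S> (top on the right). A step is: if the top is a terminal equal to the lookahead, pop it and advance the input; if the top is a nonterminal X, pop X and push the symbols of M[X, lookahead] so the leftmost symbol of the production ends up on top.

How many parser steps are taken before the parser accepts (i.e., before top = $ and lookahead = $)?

8

     Stack          Input      Action
  1  $ <S>          w q q r $  expand <S> -> <C> q <C>
  2  $ <C> q <C>    w q q r $  expand <C> -> <A> q
  3  $ <C> q q <A>  w q q r $  expand <A> -> w
  4  $ <C> q q w    w q q r $  match w
  5  $ <C> q q      q q r $    match q
  6  $ <C> q        q r $      match q
  7  $ <C>          r $        expand <C> -> r
  8  $ r            r $        match r
Accept reached after 8 steps.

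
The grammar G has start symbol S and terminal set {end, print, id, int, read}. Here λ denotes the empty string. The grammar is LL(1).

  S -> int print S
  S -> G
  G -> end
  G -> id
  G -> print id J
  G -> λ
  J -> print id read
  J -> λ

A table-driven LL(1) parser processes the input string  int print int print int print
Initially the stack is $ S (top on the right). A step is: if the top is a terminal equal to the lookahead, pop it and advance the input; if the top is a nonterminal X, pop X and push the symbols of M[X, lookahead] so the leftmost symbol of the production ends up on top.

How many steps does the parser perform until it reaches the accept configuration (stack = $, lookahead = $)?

step 1: stack=$ S  input=int print int print int print $  — expand S -> int print S
step 2: stack=$ S print int  input=int print int print int print $  — match int
step 3: stack=$ S print  input=print int print int print $  — match print
step 4: stack=$ S  input=int print int print $  — expand S -> int print S
step 5: stack=$ S print int  input=int print int print $  — match int
step 6: stack=$ S print  input=print int print $  — match print
step 7: stack=$ S  input=int print $  — expand S -> int print S
step 8: stack=$ S print int  input=int print $  — match int
step 9: stack=$ S print  input=print $  — match print
step 10: stack=$ S  input=$  — expand S -> G
step 11: stack=$ G  input=$  — expand G -> λ
Accept reached after 11 steps.

11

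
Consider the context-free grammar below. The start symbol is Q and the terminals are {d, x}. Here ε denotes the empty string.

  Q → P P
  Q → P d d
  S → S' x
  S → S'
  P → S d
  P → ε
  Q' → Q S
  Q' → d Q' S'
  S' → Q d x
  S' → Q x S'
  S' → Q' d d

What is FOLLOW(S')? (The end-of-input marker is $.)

FIRST(Q) = {ε, d, x}  (via P P, P d d)
FIRST(S) = {d, x}  (via S' x, S')
FIRST(P) = {ε, d, x}  (via S d)
FIRST(Q') = {d, x}  (via Q S)
FIRST(S') = {d, x}  (via Q d x, Q x S', Q' d d)
FOLLOW(Q) includes $ since Q is the start symbol.
FOLLOW(Q): in Q'→Q S, Q is followed by S with FIRST {d, x}; in S'→Q d x, Q is followed by d x with FIRST {d}; in S'→Q x S', Q is followed by x S' with FIRST {x}. Thus FOLLOW(Q) = {$, d, x}.
FOLLOW(P): in Q→P P (occurrence 1), P is followed by P with FIRST {ε, d, x}; in Q→P P (occurrence 1), the suffix after P is nullable, so FOLLOW(P) ⊇ FOLLOW(Q) = {$, d, x}; in Q→P P (occurrence 2), the suffix after P is empty, so FOLLOW(P) ⊇ FOLLOW(Q) = {$, d, x}; in Q→P d d, P is followed by d d with FIRST {d}. Thus FOLLOW(P) = {$, d, x}.
FOLLOW(Q'): in Q'→d Q' S', Q' is followed by S' with FIRST {d, x}; in S'→Q' d d, Q' is followed by d d with FIRST {d}. Thus FOLLOW(Q') = {d, x}.
FOLLOW(S): in P→S d, S is followed by d with FIRST {d}; in Q'→Q S, the suffix after S is empty, so FOLLOW(S) ⊇ FOLLOW(Q') = {d, x}. Thus FOLLOW(S) = {d, x}.
FOLLOW(S'): in S→S' x, S' is followed by x with FIRST {x}; in S→S', the suffix after S' is empty, so FOLLOW(S') ⊇ FOLLOW(S) = {d, x}; in Q'→d Q' S', the suffix after S' is empty, so FOLLOW(S') ⊇ FOLLOW(Q') = {d, x}; in S'→Q x S', the suffix after S' is empty (adds nothing new). Thus FOLLOW(S') = {d, x}.

{d, x}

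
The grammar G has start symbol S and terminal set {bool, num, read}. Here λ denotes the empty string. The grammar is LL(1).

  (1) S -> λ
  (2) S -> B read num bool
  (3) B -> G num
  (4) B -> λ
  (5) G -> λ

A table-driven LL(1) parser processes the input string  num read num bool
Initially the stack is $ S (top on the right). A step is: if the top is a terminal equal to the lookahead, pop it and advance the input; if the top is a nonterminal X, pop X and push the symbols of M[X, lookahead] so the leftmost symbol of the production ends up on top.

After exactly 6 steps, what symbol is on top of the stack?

bool

step 1: stack=$ S  input=num read num bool $  — expand S -> B read num bool
step 2: stack=$ bool num read B  input=num read num bool $  — expand B -> G num
step 3: stack=$ bool num read num G  input=num read num bool $  — expand G -> λ
step 4: stack=$ bool num read num  input=num read num bool $  — match num
step 5: stack=$ bool num read  input=read num bool $  — match read
step 6: stack=$ bool num  input=num bool $  — match num
Stack after step 6: $ bool (top = bool).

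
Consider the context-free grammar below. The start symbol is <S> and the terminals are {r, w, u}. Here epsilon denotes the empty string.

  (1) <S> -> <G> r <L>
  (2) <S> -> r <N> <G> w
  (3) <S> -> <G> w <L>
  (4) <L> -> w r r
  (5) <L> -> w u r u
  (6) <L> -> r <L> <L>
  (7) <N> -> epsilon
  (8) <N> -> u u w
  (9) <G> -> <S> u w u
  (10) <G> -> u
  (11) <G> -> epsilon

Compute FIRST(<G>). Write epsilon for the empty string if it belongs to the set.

FIRST(<L>): from <L>->w r r we get {w}; from <L>->w u r u we get {w}; from <L>->r <L> <L> we get {r}. So FIRST(<L>) = {r, w}.
FIRST(<N>): from <N>->epsilon we get {epsilon}; from <N>->u u w we get {u}. So FIRST(<N>) = {epsilon, u}.
FIRST(<S>): from <S>-><G> r <L> we get {r, u, w}; from <S>->r <N> <G> w we get {r}; from <S>-><G> w <L> we get {r, u, w}. So FIRST(<S>) = {r, u, w}.
FIRST(<G>): from <G>-><S> u w u we get {r, u, w}; from <G>->u we get {u}; from <G>->epsilon we get {epsilon}. So FIRST(<G>) = {epsilon, r, u, w}.

{epsilon, r, u, w}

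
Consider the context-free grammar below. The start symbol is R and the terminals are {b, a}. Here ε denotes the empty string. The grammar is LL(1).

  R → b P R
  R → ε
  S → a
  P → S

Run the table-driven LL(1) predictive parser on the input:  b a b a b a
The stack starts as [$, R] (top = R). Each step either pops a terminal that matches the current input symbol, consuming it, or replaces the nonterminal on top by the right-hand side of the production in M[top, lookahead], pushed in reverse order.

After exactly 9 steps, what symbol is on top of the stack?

step 1: stack=$ R  input=b a b a b a $  — expand R → b P R
step 2: stack=$ R P b  input=b a b a b a $  — match b
step 3: stack=$ R P  input=a b a b a $  — expand P → S
step 4: stack=$ R S  input=a b a b a $  — expand S → a
step 5: stack=$ R a  input=a b a b a $  — match a
step 6: stack=$ R  input=b a b a $  — expand R → b P R
step 7: stack=$ R P b  input=b a b a $  — match b
step 8: stack=$ R P  input=a b a $  — expand P → S
step 9: stack=$ R S  input=a b a $  — expand S → a
Stack after step 9: $ R a (top = a).

a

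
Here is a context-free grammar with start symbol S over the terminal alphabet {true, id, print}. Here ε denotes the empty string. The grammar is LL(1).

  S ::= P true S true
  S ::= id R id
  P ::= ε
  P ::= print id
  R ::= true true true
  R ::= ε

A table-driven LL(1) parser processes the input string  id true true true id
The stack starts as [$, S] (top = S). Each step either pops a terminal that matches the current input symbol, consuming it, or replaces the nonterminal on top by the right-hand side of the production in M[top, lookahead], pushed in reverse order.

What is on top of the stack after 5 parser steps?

     Stack                Input                   Action
  1  $ S                  id true true true id $  expand S ::= id R id
  2  $ id R id            id true true true id $  match id
  3  $ id R               true true true id $     expand R ::= true true true
  4  $ id true true true  true true true id $     match true
  5  $ id true true       true true id $          match true
Stack after step 5: $ id true (top = true).

true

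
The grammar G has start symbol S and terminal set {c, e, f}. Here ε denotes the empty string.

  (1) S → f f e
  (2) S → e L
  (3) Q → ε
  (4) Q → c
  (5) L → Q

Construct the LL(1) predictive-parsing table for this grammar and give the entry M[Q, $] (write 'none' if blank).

Q → ε

FIRST(S): from S→f f e we get {f}; from S→e L we get {e}. So FIRST(S) = {e, f}.
FIRST(Q): from Q→ε we get {ε}; from Q→c we get {c}. So FIRST(Q) = {ε, c}.
FIRST(L): from L→Q we get {ε, c}. So FIRST(L) = {ε, c}.
FOLLOW(S) includes $ since S is the start symbol.
FOLLOW(L): in S→e L, the suffix after L is empty, so FOLLOW(L) ⊇ FOLLOW(S) = {$}. Thus FOLLOW(L) = {$}.
FOLLOW(Q): in L→Q, the suffix after Q is empty, so FOLLOW(Q) ⊇ FOLLOW(L) = {$}. Thus FOLLOW(Q) = {$}.
For Q → ε: FIRST(ε) = {ε}, so it goes in M[Q, t] for t ∈ {}; since ε ∈ FIRST, also for every t ∈ FOLLOW(Q) = {$}.
For Q → c: FIRST(c) = {c}, so it goes in M[Q, t] for t ∈ {c}.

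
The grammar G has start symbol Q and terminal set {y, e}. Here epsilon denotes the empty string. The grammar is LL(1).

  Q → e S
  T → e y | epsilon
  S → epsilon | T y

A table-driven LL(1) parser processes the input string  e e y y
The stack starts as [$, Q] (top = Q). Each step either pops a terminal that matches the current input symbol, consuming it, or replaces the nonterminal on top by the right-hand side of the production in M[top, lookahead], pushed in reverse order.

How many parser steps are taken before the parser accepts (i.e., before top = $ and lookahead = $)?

step 1: stack=$ Q  input=e e y y $  — expand Q → e S
step 2: stack=$ S e  input=e e y y $  — match e
step 3: stack=$ S  input=e y y $  — expand S → T y
step 4: stack=$ y T  input=e y y $  — expand T → e y
step 5: stack=$ y y e  input=e y y $  — match e
step 6: stack=$ y y  input=y y $  — match y
step 7: stack=$ y  input=y $  — match y
Accept reached after 7 steps.

7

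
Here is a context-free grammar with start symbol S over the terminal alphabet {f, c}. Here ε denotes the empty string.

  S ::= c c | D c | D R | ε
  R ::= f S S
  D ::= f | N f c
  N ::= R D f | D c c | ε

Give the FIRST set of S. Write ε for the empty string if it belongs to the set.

FIRST(R) = {f}
FIRST(S) = {ε, c, f}  (via D c, D R)
FIRST(D) = {f}  (via N f c)
FIRST(N) = {ε, f}  (via R D f, D c c)

{ε, c, f}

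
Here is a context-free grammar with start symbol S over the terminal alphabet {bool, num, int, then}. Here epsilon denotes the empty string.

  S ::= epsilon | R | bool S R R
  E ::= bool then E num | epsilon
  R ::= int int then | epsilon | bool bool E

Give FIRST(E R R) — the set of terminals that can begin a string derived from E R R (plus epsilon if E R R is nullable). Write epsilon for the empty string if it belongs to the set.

FIRST(E) = {epsilon, bool}
FIRST(R) = {epsilon, bool, int}
FIRST(S) = {epsilon, bool, int}  (via R)
FIRST(E R R): take FIRST of each symbol in turn, carrying on past any symbol whose FIRST contains epsilon; result {epsilon, bool, int}.

{epsilon, bool, int}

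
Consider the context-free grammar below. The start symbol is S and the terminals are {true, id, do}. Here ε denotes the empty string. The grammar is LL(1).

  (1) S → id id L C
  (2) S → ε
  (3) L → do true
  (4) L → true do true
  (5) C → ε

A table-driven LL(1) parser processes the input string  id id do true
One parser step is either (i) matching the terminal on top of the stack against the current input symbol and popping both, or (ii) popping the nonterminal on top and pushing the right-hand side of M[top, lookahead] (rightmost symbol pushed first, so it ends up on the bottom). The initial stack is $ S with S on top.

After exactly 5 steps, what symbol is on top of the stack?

true

     Stack        Input            Action
  1  $ S          id id do true $  expand S → id id L C
  2  $ C L id id  id id do true $  match id
  3  $ C L id     id do true $     match id
  4  $ C L        do true $        expand L → do true
  5  $ C true do  do true $        match do
Stack after step 5: $ C true (top = true).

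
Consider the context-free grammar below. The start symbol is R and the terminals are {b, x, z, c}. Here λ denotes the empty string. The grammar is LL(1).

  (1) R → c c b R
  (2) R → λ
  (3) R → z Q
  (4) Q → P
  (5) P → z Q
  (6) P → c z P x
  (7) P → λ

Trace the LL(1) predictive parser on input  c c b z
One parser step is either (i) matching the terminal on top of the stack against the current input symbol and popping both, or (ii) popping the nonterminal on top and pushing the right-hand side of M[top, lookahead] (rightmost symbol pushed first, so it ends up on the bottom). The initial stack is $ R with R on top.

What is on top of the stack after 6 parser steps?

     Stack      Input      Action
  1  $ R        c c b z $  expand R → c c b R
  2  $ R b c c  c c b z $  match c
  3  $ R b c    c b z $    match c
  4  $ R b      b z $      match b
  5  $ R        z $        expand R → z Q
  6  $ Q z      z $        match z
Stack after step 6: $ Q (top = Q).

Q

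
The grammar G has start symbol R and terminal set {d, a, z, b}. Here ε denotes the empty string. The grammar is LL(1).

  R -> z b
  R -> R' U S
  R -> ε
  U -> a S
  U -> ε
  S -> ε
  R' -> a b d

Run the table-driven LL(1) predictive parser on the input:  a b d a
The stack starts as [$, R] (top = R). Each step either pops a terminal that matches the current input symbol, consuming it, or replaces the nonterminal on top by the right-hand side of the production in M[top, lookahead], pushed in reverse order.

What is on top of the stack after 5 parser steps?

U

     Stack        Input      Action
  1  $ R          a b d a $  expand R -> R' U S
  2  $ S U R'     a b d a $  expand R' -> a b d
  3  $ S U d b a  a b d a $  match a
  4  $ S U d b    b d a $    match b
  5  $ S U d      d a $      match d
Stack after step 5: $ S U (top = U).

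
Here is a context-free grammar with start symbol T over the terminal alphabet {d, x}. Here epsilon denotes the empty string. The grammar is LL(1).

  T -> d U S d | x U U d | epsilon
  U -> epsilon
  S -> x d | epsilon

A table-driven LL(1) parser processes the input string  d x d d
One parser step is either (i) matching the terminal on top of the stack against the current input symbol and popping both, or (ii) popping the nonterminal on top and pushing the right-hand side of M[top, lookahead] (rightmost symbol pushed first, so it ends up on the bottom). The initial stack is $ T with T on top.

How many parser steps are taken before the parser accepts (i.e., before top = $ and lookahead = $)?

7

step 1: stack=$ T  input=d x d d $  — expand T -> d U S d
step 2: stack=$ d S U d  input=d x d d $  — match d
step 3: stack=$ d S U  input=x d d $  — expand U -> epsilon
step 4: stack=$ d S  input=x d d $  — expand S -> x d
step 5: stack=$ d d x  input=x d d $  — match x
step 6: stack=$ d d  input=d d $  — match d
step 7: stack=$ d  input=d $  — match d
Accept reached after 7 steps.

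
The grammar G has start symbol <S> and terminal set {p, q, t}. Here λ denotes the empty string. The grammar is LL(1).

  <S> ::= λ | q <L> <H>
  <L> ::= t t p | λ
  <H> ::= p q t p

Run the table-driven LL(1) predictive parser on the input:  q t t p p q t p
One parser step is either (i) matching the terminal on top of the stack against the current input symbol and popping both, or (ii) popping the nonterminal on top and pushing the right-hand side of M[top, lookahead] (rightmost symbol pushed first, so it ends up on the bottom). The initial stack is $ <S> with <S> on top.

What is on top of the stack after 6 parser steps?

step 1: stack=$ <S>  input=q t t p p q t p $  — expand <S> ::= q <L> <H>
step 2: stack=$ <H> <L> q  input=q t t p p q t p $  — match q
step 3: stack=$ <H> <L>  input=t t p p q t p $  — expand <L> ::= t t p
step 4: stack=$ <H> p t t  input=t t p p q t p $  — match t
step 5: stack=$ <H> p t  input=t p p q t p $  — match t
step 6: stack=$ <H> p  input=p p q t p $  — match p
Stack after step 6: $ <H> (top = <H>).

<H>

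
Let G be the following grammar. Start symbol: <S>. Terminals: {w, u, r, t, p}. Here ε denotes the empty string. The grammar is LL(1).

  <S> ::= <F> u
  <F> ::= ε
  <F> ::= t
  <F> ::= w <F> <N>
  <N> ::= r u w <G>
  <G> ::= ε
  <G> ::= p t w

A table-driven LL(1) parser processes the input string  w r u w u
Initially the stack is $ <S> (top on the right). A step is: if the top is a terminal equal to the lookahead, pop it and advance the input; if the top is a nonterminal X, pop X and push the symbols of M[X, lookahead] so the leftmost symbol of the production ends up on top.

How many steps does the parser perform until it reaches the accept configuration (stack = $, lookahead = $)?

      Stack          Input        Action
   1  $ <S>          w r u w u $  expand <S> ::= <F> u
   2  $ u <F>        w r u w u $  expand <F> ::= w <F> <N>
   3  $ u <N> <F> w  w r u w u $  match w
   4  $ u <N> <F>    r u w u $    expand <F> ::= ε
   5  $ u <N>        r u w u $    expand <N> ::= r u w <G>
   6  $ u <G> w u r  r u w u $    match r
   7  $ u <G> w u    u w u $      match u
   8  $ u <G> w      w u $        match w
   9  $ u <G>        u $          expand <G> ::= ε
  10  $ u            u $          match u
Accept reached after 10 steps.

10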